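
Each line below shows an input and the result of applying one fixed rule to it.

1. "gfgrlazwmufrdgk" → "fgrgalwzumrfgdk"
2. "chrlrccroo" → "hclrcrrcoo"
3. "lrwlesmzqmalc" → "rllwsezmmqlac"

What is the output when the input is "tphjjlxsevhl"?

The rule is to swap each adjacent pair of characters (1↔2, 3↔4, ...).
Doing the same to "tphjjlxsevhl": "ptjhljsxvelh".

ptjhljsxvelh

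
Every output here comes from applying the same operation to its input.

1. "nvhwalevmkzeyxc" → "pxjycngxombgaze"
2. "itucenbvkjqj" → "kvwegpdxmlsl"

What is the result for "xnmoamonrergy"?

The transformation: shift every letter 2 places forward in the alphabet (wrapping around).
Doing the same to "xnmoamonrergy": "zpoqcoqptgtia".

zpoqcoqptgtia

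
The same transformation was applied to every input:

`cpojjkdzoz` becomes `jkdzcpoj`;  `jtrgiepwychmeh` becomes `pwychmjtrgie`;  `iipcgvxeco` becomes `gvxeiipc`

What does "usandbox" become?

The transformation: delete the last 2 characters, then swap the front and back halves of the string.
Starting from "usandbox": after the first operation, "usandb"; after the second, "ndbusa".

ndbusa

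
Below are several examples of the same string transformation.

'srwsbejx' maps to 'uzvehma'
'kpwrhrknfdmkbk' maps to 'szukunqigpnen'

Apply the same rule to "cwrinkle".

The transformation: delete the first character, then shift every letter 3 places forward in the alphabet (wrapping around).
On "cwrinkle": the first step gives "wrinkle", and the second then gives "zulqnoh".
(Check on "srwsbejx": → "rwsbejx" → "uzvehma" ✓)

zulqnoh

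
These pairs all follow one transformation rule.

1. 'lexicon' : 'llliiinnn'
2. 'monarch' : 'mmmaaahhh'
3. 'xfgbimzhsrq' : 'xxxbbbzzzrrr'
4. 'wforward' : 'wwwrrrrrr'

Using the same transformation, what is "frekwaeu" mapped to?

fffkkkeee

The pattern: keep one character in every 3, starting at position 1 (positions 1st, 4th, 7th, ...), then repeat every character 3 times.
Starting from "frekwaeu": after the first operation, "fke"; after the second, "fffkkkeee".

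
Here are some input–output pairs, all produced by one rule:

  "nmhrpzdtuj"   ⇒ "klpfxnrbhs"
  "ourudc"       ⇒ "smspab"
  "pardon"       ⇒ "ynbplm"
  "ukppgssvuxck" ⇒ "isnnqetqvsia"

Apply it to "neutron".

clrsmpl

Rule — shift every letter 2 places backward in the alphabet (wrapping around), then swap each adjacent pair of characters (1↔2, 3↔4, ...).
Applying both steps to "neutron": "lcsrpml", then "clrsmpl".
(Check on "ourudc": → "mspsba" → "smspab" ✓)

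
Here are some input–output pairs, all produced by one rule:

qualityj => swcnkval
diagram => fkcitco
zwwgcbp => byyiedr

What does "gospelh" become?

The rule is to shift every letter 2 places forward in the alphabet (wrapping around).
"gospelh" → "iqurgnj".

iqurgnj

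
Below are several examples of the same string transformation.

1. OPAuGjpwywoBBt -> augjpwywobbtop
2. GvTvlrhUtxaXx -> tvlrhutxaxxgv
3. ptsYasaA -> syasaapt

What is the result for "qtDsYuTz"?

dsyutzqt

Looking at the pairs, the operation is to move the first 2 characters to the end (rotate left by 2), then convert every letter to lowercase.
"qtDsYuTz" → "DsYuTzqt" → "dsyutzqt".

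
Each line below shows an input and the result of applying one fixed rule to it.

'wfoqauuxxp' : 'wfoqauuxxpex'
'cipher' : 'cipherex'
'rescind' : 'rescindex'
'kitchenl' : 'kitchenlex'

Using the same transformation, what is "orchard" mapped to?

orchardex

Each output is the input with this applied: append "ex".
Applying that to "orchard" gives "orchardex".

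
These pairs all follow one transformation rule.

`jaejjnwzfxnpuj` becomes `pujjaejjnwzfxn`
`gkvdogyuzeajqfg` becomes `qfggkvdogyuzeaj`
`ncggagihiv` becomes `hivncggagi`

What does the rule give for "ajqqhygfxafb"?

afbajqqhygfx

Rule — move the last 3 characters to the front (rotate right by 3).
Applying that to "ajqqhygfxafb" gives "afbajqqhygfx".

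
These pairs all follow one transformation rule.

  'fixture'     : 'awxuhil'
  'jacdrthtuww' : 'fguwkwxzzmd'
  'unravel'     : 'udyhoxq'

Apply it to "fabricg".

eulfjid

The rule is to move the first 2 characters to the end (rotate left by 2), then shift every letter 3 places forward in the alphabet (wrapping around).
"fabricg" → "bricgfa" → "eulfjid".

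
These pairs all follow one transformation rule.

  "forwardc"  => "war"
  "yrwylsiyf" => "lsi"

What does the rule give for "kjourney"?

urn

The pattern: move the last 2 characters to the front (rotate right by 2), then keep only the last 3 characters.
Starting from "kjourney": after the first operation, "eykjourn"; after the second, "urn".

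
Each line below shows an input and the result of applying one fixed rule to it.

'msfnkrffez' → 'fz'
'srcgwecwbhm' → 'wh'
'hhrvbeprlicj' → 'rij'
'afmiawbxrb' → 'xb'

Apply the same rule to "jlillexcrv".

Each output is the input with this applied: keep every other character starting from the second (positions 2nd, 4th, 6th, ...), then delete the first 3 characters.
Working it through for "jlillexcrv": intermediate "llecv", final "cv".

cv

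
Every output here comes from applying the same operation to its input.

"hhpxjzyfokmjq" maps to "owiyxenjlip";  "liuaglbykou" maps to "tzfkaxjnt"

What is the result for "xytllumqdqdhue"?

skktlpcpcgtd

The pattern: shift every letter 1 place backward in the alphabet (wrapping around), then delete the first 2 characters.
For "xytllumqdqdhue", step one produces "wxskktlpcpcgtd"; step two turns that into "skktlpcpcgtd".
(Check on "liuaglbykou": → "khtzfkaxjnt" → "tzfkaxjnt" ✓)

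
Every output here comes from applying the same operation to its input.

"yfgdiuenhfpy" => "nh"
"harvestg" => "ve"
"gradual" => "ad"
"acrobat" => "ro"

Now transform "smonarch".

The pattern: move the last 3 characters to the front (rotate right by 3), then keep only the last 2 characters.
Doing the same to "smonarch": "na".

na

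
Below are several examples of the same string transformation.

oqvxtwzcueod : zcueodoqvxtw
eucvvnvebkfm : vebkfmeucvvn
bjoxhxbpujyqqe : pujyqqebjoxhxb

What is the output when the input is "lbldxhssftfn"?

Rule — swap the front and back halves of the string.
Doing the same to "lbldxhssftfn": "ssftfnlbldxh".

ssftfnlbldxh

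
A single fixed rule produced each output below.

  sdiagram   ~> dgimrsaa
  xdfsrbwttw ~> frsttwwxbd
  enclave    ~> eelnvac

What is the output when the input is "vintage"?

gintvae

What's happening: sort the characters into alphabetical order, then move the first 2 characters to the end (rotate left by 2).
For "vintage", step one produces "aegintv"; step two turns that into "gintvae".
(Check on "enclave": → "aceelnv" → "eelnvac" ✓)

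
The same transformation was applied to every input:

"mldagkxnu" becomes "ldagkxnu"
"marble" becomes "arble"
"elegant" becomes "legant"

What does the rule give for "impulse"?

mpulse

Rule — delete the first character.
So "impulse" becomes "mpulse".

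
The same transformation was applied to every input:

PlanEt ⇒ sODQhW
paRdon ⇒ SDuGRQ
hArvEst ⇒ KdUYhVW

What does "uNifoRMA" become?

The pattern: shift every letter 3 places forward in the alphabet (wrapping around), then flip the case of every letter.
Applying both steps to "uNifoRMA": "xQlirUPD", then "XqLIRupd".

XqLIRupd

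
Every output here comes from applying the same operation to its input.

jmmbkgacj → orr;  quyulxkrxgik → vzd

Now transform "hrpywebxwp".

mwu

In each case the input is transformed by: shift every letter 5 places forward in the alphabet (wrapping around), then keep only the first 3 characters.
"hrpywebxwp" → "mwudbjgcbu" → "mwu".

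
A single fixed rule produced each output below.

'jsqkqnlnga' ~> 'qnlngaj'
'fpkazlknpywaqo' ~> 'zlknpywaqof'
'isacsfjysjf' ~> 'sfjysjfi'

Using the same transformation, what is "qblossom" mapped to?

ssomq

Each output is the input with this applied: move the first character to the end, then delete the first 3 characters.
For "qblossom", step one produces "blossomq"; step two turns that into "ssomq".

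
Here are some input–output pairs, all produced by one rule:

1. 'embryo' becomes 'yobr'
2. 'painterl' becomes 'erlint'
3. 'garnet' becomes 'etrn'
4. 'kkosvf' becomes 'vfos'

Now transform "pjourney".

Each output is the input with this applied: delete the first 2 characters, then swap the front and back halves of the string.
For "pjourney", step one produces "ourney"; step two turns that into "neyour".

neyour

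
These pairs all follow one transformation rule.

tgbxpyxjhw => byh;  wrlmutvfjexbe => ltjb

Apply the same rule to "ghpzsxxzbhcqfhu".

pxbqu

The rule is to keep one character in every 3, starting at position 3 (positions 3rd, 6th, 9th, ...).
For "ghpzsxxzbhcqfhu" the result is "pxbqu".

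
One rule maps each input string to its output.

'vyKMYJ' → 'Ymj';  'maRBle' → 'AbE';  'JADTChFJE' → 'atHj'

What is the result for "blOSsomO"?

LsOo

The transformation: keep every other character starting from the second (positions 2nd, 4th, 6th, ...), then flip the case of every letter.
For "blOSsomO", step one produces "lSoO"; step two turns that into "LsOo".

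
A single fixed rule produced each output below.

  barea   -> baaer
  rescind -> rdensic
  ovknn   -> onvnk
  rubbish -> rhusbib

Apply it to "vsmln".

The rule is to take characters alternately from the front and the back (1st, last, 2nd, 2nd-last, ...).
For "vsmln" the result is "vnslm".

vnslm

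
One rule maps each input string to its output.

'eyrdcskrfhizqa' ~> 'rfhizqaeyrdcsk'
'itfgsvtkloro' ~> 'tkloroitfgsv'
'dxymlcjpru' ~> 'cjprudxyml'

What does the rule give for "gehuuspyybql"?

In each case the input is transformed by: swap the front and back halves of the string.
"gehuuspyybql" → "pyybqlgehuus".

pyybqlgehuus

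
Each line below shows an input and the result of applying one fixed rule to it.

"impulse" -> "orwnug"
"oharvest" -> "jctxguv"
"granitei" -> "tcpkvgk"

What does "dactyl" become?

What's happening: delete the first character, then shift every letter 2 places forward in the alphabet (wrapping around).
So "dactyl" becomes "cevan".
(Check on "impulse": → "mpulse" → "orwnug" ✓)

cevan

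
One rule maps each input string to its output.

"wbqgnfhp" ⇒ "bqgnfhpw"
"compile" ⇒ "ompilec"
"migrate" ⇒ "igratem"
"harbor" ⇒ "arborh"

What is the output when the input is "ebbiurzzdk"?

In each case the input is transformed by: move the first character to the end.
For "ebbiurzzdk" the result is "bbiurzzdke".

bbiurzzdke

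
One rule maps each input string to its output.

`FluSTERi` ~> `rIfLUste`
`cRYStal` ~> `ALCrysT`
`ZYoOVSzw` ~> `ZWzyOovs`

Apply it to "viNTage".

The rule is to flip the case of every letter, then move the last 2 characters to the front (rotate right by 2).
For "viNTage" the result is "GEVIntA".
(Check on "FluSTERi": → "fLUsterI" → "rIfLUste" ✓)

GEVIntA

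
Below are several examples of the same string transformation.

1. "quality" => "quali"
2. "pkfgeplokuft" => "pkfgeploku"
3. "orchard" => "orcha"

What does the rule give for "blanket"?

blank

The transformation: delete the last 2 characters.
On "blanket" that produces "blank".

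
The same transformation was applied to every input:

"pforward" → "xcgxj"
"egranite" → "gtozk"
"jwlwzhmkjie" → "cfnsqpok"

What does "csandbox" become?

Looking at the pairs, the operation is to shift every letter 6 places forward in the alphabet (wrapping around), then delete the first 3 characters.
Starting from "csandbox": after the first operation, "iygtjhud"; after the second, "tjhud".

tjhud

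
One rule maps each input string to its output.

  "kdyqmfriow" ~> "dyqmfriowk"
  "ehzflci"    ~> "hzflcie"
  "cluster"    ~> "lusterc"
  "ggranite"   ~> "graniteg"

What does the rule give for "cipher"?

ipherc

The rule is to move the first character to the end.
Applying that to "cipher" gives "ipherc".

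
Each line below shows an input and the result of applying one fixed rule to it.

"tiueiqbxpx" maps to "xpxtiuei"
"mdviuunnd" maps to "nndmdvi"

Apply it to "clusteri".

ericlu

Rule — move the last 3 characters to the front (rotate right by 3), then delete the last 2 characters.
Working it through for "clusteri": intermediate "ericlust", final "ericlu".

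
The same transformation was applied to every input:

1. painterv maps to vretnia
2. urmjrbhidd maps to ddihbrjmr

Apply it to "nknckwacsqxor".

What's happening: delete the first character, then reverse the string.
Starting from "nknckwacsqxor": after the first operation, "knckwacsqxor"; after the second, "roxqscawkcnk".

roxqscawkcnk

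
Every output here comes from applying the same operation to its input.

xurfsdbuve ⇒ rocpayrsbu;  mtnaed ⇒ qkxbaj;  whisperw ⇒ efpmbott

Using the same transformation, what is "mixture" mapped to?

fuqrobj

What's happening: shift every letter 3 places backward in the alphabet (wrapping around), then move the first character to the end.
For "mixture" the result is "fuqrobj".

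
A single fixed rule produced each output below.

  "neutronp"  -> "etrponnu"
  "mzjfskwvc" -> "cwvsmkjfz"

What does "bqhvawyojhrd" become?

Each output is the input with this applied: sort the characters into reverse alphabetical order, then swap the first and last characters.
"bqhvawyojhrd" → "ywvrqojhhdba" → "awvrqojhhdby".

awvrqojhhdby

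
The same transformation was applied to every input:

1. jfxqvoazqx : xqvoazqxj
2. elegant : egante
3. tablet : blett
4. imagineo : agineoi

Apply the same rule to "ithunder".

hunderi

The transformation: move the first character to the end, then delete the first character.
"ithunder" → "thunderi" → "hunderi".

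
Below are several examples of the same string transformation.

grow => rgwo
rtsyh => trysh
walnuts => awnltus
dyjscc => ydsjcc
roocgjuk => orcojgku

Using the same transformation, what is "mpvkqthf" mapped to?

The transformation: swap each adjacent pair of characters (1↔2, 3↔4, ...).
So "mpvkqthf" becomes "pmkvtqfh".

pmkvtqfh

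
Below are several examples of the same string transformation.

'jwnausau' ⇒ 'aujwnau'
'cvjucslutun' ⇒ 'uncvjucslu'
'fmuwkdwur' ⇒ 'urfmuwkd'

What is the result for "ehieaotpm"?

pmehieao

The rule is to move the last 2 characters to the front (rotate right by 2), then delete the last character.
Applying both steps to "ehieaotpm": "pmehieaot", then "pmehieao".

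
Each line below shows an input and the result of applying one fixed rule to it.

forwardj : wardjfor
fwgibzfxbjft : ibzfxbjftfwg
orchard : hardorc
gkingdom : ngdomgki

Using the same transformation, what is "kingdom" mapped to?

The pattern: move the first 3 characters to the end (rotate left by 3).
Applying that to "kingdom" gives "gdomkin".

gdomkin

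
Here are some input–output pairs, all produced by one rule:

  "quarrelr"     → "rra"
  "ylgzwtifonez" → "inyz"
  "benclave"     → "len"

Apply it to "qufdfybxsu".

The rule is to swap the front and back halves of the string, then keep one character in every 3, starting at position 1 (positions 1st, 4th, 7th, ...).
Applying both steps to "qufdfybxsu": "ybxsuqufdf", then "ysuf".

ysuf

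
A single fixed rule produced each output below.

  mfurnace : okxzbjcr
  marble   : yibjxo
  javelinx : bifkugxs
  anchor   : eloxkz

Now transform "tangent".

The transformation: shift every letter 3 places backward in the alphabet (wrapping around), then move the first 3 characters to the end (rotate left by 3).
On "tangent" that produces "dbkqqxk".
(Check on "anchor": → "xkzelo" → "eloxkz" ✓)

dbkqqxk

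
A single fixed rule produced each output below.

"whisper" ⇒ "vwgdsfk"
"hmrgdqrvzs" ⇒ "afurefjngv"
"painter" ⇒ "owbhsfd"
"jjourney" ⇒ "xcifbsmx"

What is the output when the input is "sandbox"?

The transformation: move the first character to the end, then shift every letter 12 places backward in the alphabet (wrapping around).
For "sandbox", step one produces "andboxs"; step two turns that into "obrpclg".
(Check on "painter": → "ainterp" → "owbhsfd" ✓)

obrpclg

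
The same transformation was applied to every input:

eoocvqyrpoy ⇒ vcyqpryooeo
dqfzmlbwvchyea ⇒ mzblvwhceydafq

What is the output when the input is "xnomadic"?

The transformation: move the first 3 characters to the end (rotate left by 3), then swap each adjacent pair of characters (1↔2, 3↔4, ...).
"xnomadic" → "amidxcon".

amidxcon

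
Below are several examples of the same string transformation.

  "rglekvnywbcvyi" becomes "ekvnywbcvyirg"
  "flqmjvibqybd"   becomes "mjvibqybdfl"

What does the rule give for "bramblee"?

mbleebr

Rule — move the first 2 characters to the end (rotate left by 2), then delete the first character.
For "bramblee", step one produces "ambleebr"; step two turns that into "mbleebr".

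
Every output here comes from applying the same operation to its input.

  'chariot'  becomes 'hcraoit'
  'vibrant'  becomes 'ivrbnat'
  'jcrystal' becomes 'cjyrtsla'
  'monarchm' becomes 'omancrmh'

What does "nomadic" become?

onamidc

The rule is to swap each adjacent pair of characters (1↔2, 3↔4, ...).
"nomadic" → "onamidc".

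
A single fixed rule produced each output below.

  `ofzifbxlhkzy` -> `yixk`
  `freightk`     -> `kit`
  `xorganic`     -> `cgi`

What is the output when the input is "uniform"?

mfu

What's happening: swap the first and last characters, then keep one character in every 3, starting at position 1 (positions 1st, 4th, 7th, ...).
On "uniform": the first step gives "mniforu", and the second then gives "mfu".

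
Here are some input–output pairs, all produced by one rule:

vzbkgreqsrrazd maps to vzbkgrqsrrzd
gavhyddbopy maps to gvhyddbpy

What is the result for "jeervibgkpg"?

jrvbgkpg

Each output is the input with this applied: remove every vowel.
For "jeervibgkpg" the result is "jrvbgkpg".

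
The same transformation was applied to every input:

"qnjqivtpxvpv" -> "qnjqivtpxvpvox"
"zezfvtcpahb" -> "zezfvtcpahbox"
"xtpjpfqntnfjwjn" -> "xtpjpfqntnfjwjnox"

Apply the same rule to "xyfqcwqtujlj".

Each output is the input with this applied: append "ox".
"xyfqcwqtujlj" → "xyfqcwqtujljox".

xyfqcwqtujljox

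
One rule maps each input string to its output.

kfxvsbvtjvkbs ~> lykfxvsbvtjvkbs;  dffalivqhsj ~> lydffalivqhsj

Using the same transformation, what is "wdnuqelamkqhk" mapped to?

lywdnuqelamkqhk

The transformation: prepend "ly".
Doing the same to "wdnuqelamkqhk": "lywdnuqelamkqhk".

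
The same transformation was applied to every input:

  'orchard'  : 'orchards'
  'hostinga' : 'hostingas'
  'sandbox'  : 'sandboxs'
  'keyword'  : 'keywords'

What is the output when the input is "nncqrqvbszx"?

The rule is to append "s".
Doing the same to "nncqrqvbszx": "nncqrqvbszxs".

nncqrqvbszxs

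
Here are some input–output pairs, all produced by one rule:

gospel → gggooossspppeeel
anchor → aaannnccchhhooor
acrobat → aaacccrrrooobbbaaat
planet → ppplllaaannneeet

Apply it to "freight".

fffrrreeeiiiggghhht

In each case the input is transformed by: repeat every character 3 times, then delete the last 2 characters.
On "freight": the first step gives "fffrrreeeiiiggghhhttt", and the second then gives "fffrrreeeiiiggghhht".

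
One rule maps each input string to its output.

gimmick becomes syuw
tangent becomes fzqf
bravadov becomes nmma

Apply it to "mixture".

Looking at the pairs, the operation is to shift every letter 12 places forward in the alphabet (wrapping around), then keep every other character starting from the first (positions 1st, 3rd, 5th, ...).
Applying both steps to "mixture": "yujfgdq", then "yjgq".

yjgq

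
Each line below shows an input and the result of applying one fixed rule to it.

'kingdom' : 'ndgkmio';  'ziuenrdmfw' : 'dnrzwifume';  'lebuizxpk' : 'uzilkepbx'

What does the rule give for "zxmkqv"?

qmkzvx

The transformation: take characters alternately from the front and the back (1st, last, 2nd, 2nd-last, ...), then move the last 3 characters to the front (rotate right by 3).
Working it through for "zxmkqv": intermediate "zvxqmk", final "qmkzvx".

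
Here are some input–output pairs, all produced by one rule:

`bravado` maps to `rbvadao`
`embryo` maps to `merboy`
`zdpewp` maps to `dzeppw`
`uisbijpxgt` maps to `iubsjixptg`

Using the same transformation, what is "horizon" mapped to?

ohirozn

In each case the input is transformed by: swap each adjacent pair of characters (1↔2, 3↔4, ...).
Applying that to "horizon" gives "ohirozn".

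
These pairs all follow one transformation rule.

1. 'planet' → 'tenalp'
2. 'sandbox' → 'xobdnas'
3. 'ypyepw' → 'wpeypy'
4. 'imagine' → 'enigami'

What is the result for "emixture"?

In each case the input is transformed by: reverse the string.
For "emixture" the result is "erutxime".

erutxime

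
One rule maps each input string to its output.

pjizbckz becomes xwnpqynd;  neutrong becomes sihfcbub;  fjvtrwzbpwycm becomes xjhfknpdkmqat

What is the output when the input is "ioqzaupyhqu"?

The rule is to move the first character to the end, then shift every letter 12 places backward in the alphabet (wrapping around).
On "ioqzaupyhqu": the first step gives "oqzaupyhqui", and the second then gives "cenoidmveiw".

cenoidmveiw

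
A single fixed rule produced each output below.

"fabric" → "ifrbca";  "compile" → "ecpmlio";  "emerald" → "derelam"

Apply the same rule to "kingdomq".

mkgnodqi

Rule — swap each adjacent pair of characters (1↔2, 3↔4, ...), then swap the first and last characters.
For "kingdomq", step one produces "ikgnodqm"; step two turns that into "mkgnodqi".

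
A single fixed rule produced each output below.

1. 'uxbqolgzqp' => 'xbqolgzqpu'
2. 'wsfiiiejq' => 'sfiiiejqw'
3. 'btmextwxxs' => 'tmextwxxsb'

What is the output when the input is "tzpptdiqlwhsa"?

The rule is to move the first character to the end.
For "tzpptdiqlwhsa" the result is "zpptdiqlwhsat".

zpptdiqlwhsat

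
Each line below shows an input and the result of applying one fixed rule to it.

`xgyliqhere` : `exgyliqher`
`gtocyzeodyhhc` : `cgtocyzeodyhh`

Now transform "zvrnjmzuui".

The rule is to move the last character to the front.
On "zvrnjmzuui" that produces "izvrnjmzuu".

izvrnjmzuu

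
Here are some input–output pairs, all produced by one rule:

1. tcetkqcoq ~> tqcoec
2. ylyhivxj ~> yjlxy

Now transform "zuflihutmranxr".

zruxfnlairh

The rule is to take characters alternately from the front and the back (1st, last, 2nd, 2nd-last, ...), then delete the last 3 characters.
On "zuflihutmranxr": the first step gives "zruxfnlairhmut", and the second then gives "zruxfnlairh".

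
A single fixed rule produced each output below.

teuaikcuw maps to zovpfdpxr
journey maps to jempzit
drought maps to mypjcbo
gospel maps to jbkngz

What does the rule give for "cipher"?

The rule is to shift every letter 5 places backward in the alphabet (wrapping around), then swap each adjacent pair of characters (1↔2, 3↔4, ...).
"cipher" → "xdkczm" → "dxckmz".

dxckmz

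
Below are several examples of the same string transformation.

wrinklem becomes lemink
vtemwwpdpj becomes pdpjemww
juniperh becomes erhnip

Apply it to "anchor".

The pattern: delete the first 2 characters, then swap the front and back halves of the string.
Doing the same to "anchor": "orch".
(Check on "vtemwwpdpj": → "emwwpdpj" → "pdpjemww" ✓)

orch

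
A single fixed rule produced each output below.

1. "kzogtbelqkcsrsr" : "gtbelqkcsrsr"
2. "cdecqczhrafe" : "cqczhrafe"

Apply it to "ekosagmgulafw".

Looking at the pairs, the operation is to delete the first 3 characters.
Applying that to "ekosagmgulafw" gives "sagmgulafw".

sagmgulafw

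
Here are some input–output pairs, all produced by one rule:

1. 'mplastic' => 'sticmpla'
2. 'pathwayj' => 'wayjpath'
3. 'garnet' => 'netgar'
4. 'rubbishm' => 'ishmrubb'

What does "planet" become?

The transformation: swap the front and back halves of the string.
So "planet" becomes "netpla".

netpla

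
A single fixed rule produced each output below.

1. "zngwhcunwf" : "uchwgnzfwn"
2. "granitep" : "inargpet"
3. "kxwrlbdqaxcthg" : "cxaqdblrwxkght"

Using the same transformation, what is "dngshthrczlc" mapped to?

crhthsgndclz

The rule is to reverse the string, then move the first 3 characters to the end (rotate left by 3).
For "dngshthrczlc", step one produces "clzcrhthsgnd"; step two turns that into "crhthsgndclz".
(Check on "zngwhcunwf": → "fwnuchwgnz" → "uchwgnzfwn" ✓)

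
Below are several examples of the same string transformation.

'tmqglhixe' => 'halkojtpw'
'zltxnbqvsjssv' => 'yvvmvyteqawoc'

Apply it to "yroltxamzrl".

Each output is the input with this applied: shift every letter 3 places forward in the alphabet (wrapping around), then reverse the string.
For "yroltxamzrl", step one produces "burowadpcuo"; step two turns that into "oucpdaworub".

oucpdaworub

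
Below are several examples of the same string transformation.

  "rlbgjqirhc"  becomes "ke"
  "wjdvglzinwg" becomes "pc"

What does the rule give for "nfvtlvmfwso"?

Looking at the pairs, the operation is to shift every letter 7 places backward in the alphabet (wrapping around), then keep only the first 2 characters.
Working it through for "nfvtlvmfwso": intermediate "gyomeofyplh", final "gy".

gy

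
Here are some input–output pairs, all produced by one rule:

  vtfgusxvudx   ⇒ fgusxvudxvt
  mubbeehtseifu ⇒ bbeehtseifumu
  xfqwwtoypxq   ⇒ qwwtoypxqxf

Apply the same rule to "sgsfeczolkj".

Each output is the input with this applied: move the first 2 characters to the end (rotate left by 2).
Applying that to "sgsfeczolkj" gives "sfeczolkjsg".

sfeczolkjsg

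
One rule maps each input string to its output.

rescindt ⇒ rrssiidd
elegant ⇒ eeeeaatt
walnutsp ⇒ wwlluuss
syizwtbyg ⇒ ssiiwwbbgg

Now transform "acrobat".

The transformation: keep every other character starting from the first (positions 1st, 3rd, 5th, ...), then double every character.
"acrobat" → "arbt" → "aarrbbtt".
(Check on "walnutsp": → "wlus" → "wwlluuss" ✓)

aarrbbtt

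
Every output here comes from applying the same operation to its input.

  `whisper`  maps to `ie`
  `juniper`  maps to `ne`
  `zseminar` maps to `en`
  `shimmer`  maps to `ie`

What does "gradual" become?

The transformation: keep one character in every 3, starting at position 3 (positions 3rd, 6th, 9th, ...).
For "gradual" the result is "aa".

aa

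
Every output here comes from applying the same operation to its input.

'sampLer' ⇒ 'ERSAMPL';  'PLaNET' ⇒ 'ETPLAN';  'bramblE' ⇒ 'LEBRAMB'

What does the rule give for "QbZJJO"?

JOQBZJ

The pattern: move the last 2 characters to the front (rotate right by 2), then convert every letter to uppercase.
Applying both steps to "QbZJJO": "JOQbZJ", then "JOQBZJ".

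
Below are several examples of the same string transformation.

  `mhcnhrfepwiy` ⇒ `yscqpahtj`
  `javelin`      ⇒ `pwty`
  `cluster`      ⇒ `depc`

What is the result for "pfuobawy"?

Looking at the pairs, the operation is to delete the first 3 characters, then shift every letter 11 places forward in the alphabet (wrapping around).
Working it through for "pfuobawy": intermediate "obawy", final "zmlhj".

zmlhj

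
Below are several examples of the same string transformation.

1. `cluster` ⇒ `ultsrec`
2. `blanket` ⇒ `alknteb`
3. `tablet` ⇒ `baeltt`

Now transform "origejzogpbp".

iregzjgobpop

The pattern: move the first character to the end, then swap each adjacent pair of characters (1↔2, 3↔4, ...).
"origejzogpbp" → "rigejzogpbpo" → "iregzjgobpop".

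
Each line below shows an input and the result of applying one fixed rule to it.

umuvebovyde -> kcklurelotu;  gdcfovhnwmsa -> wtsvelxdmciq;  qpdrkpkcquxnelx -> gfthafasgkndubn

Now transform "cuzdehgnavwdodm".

skptuxwdqlmtetc

The pattern: shift every letter 10 places backward in the alphabet (wrapping around).
"cuzdehgnavwdodm" → "skptuxwdqlmtetc".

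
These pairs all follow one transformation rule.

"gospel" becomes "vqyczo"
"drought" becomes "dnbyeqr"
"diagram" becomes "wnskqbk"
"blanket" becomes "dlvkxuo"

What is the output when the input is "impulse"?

The pattern: move the last character to the front, then shift every letter 10 places forward in the alphabet (wrapping around).
Doing the same to "impulse": "oswzevc".

oswzevc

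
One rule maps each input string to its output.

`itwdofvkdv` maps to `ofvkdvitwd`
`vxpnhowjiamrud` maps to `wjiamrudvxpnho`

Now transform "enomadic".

madiceno

What's happening: move the last character to the front, then swap the front and back halves of the string.
On "enomadic": the first step gives "cenomadi", and the second then gives "madiceno".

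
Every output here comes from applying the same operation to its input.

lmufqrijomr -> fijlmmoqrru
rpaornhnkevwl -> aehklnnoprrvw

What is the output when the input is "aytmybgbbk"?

abbbgkmtyy

The transformation: sort the characters into alphabetical order.
On "aytmybgbbk" that produces "abbbgkmtyy".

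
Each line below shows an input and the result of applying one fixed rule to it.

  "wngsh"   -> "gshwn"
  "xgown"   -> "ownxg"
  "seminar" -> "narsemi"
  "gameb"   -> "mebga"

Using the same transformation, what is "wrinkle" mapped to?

The rule is to move the last 3 characters to the front (rotate right by 3).
Applying that to "wrinkle" gives "klewrin".

klewrin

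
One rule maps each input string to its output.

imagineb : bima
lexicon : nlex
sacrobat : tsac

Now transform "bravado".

obra

The transformation: move the last character to the front, then keep only the first 4 characters.
For "bravado", step one produces "obravad"; step two turns that into "obra".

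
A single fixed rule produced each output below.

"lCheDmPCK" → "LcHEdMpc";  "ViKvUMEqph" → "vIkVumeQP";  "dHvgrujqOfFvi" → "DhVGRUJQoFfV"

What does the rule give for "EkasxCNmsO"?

eKASXcnMS

The pattern: delete the last character, then flip the case of every letter.
Working it through for "EkasxCNmsO": intermediate "EkasxCNms", final "eKASXcnMS".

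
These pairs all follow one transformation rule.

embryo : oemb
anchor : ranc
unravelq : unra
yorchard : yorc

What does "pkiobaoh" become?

Rule — swap the front and back halves of the string, then keep only the last 4 characters.
Applying both steps to "pkiobaoh": "baohpkio", then "pkio".
(Check on "embryo": → "ryoemb" → "oemb" ✓)

pkio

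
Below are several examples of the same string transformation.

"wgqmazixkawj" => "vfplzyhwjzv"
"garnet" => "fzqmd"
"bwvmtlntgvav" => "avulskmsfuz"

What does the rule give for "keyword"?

jdxvnq

Rule — shift every letter 1 place backward in the alphabet (wrapping around), then delete the last character.
For "keyword" the result is "jdxvnq".
(Check on "garnet": → "fzqmds" → "fzqmd" ✓)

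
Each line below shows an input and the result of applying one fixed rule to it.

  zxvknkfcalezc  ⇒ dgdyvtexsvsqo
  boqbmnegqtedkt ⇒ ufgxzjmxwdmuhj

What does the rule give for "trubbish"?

Looking at the pairs, the operation is to move the first 3 characters to the end (rotate left by 3), then shift every letter 7 places backward in the alphabet (wrapping around).
Starting from "trubbish": after the first operation, "bbishtru"; after the second, "uublamkn".

uublamkn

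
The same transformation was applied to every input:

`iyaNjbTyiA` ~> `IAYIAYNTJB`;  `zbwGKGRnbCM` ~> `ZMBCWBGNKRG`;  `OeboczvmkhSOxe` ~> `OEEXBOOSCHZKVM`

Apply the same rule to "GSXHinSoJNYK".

GKSYXNHJIONS

What's happening: take characters alternately from the front and the back (1st, last, 2nd, 2nd-last, ...), then convert every letter to uppercase.
On "GSXHinSoJNYK": the first step gives "GKSYXNHJionS", and the second then gives "GKSYXNHJIONS".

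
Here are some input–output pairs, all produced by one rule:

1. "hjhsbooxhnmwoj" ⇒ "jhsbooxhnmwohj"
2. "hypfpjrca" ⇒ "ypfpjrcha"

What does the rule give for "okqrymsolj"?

kqrymsoloj

Rule — swap the first and last characters, then move the first character to the end.
For "okqrymsolj", step one produces "jkqrymsolo"; step two turns that into "kqrymsoloj".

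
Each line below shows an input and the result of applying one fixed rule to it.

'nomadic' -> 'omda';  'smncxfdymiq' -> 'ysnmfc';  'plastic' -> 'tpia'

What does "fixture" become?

xtie

The pattern: sort the characters into reverse alphabetical order, then keep every other character starting from the first (positions 1st, 3rd, 5th, ...).
On "fixture" that produces "xtie".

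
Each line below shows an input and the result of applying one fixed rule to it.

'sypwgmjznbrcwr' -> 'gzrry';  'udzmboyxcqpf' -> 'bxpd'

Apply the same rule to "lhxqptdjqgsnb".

pjsh

The transformation: keep one character in every 3, starting at position 2 (positions 2nd, 5th, 8th, ...), then move the first character to the end.
Applying both steps to "lhxqptdjqgsnb": "hpjs", then "pjsh".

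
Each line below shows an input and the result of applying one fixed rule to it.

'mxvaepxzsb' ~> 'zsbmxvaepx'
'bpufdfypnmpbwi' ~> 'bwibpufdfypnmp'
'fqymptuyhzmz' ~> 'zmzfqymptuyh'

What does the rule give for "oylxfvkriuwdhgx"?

The rule is to move the last 3 characters to the front (rotate right by 3).
Doing the same to "oylxfvkriuwdhgx": "hgxoylxfvkriuwd".

hgxoylxfvkriuwd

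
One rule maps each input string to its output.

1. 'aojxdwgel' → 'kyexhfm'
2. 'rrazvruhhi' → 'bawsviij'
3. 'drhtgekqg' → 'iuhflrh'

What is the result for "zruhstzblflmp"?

The rule is to delete the first 2 characters, then shift every letter 1 place forward in the alphabet (wrapping around).
Doing the same to "zruhstzblflmp": "vituacmgmnq".

vituacmgmnq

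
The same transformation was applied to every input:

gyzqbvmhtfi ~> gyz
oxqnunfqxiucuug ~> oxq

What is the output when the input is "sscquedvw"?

What's happening: keep only the first 3 characters.
So "sscquedvw" becomes "ssc".

ssc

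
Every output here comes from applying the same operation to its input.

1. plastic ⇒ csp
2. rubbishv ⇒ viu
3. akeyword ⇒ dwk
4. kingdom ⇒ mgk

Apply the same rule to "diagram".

Looking at the pairs, the operation is to reverse the string, then keep one character in every 3, starting at position 1 (positions 1st, 4th, 7th, ...).
Working it through for "diagram": intermediate "margaid", final "mgd".

mgd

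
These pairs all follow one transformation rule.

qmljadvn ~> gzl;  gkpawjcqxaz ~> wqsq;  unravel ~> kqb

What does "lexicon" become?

The pattern: keep one character in every 3, starting at position 1 (positions 1st, 4th, 7th, ...), then shift every letter 10 places backward in the alphabet (wrapping around).
For "lexicon" the result is "byd".

byd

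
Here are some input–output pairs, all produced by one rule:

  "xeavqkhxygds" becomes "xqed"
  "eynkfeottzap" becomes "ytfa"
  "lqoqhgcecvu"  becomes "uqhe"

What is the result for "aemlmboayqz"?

zmea

In each case the input is transformed by: keep one character in every 3, starting at position 2 (positions 2nd, 5th, 8th, ...), then sort the characters into reverse alphabetical order.
"aemlmboayqz" → "emaz" → "zmea".
(Check on "eynkfeottzap": → "yfta" → "ytfa" ✓)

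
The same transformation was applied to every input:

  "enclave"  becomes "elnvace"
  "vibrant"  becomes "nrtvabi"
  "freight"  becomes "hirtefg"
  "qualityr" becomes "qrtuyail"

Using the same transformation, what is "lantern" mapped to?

Each output is the input with this applied: sort the characters into alphabetical order, then move the first 3 characters to the end (rotate left by 3).
For "lantern" the result is "nnrtael".

nnrtael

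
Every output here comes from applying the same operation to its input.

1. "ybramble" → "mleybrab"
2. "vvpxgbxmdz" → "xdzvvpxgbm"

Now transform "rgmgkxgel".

The pattern: move the last 3 characters to the front (rotate right by 3), then swap the first and last characters.
Working it through for "rgmgkxgel": intermediate "gelrgmgkx", final "xelrgmgkg".

xelrgmgkg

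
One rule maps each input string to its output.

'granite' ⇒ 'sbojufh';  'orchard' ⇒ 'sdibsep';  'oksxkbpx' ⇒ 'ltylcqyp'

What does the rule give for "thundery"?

The rule is to shift every letter 1 place forward in the alphabet (wrapping around), then move the first character to the end.
Starting from "thundery": after the first operation, "uivoefsz"; after the second, "ivoefszu".

ivoefszu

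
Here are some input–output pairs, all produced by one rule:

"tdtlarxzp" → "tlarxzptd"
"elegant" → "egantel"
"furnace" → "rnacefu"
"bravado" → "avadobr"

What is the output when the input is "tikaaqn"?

kaaqnti

What's happening: move the first 2 characters to the end (rotate left by 2).
So "tikaaqn" becomes "kaaqnti".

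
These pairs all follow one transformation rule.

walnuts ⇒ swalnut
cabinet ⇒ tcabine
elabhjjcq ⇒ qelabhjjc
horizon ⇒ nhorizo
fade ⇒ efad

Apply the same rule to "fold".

The rule is to move the last character to the front.
For "fold" the result is "dfol".

dfol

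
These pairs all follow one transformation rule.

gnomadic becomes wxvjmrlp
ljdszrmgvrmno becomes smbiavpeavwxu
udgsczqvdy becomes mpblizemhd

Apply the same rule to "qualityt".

djurchcz

Rule — move the first character to the end, then shift every letter 9 places forward in the alphabet (wrapping around).
"qualityt" → "ualitytq" → "djurchcz".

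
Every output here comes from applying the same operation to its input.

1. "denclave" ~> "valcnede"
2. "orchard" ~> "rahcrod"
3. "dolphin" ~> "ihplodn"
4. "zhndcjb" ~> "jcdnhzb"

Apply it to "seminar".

animesr

Each output is the input with this applied: move the last character to the front, then reverse the string.
On "seminar": the first step gives "rsemina", and the second then gives "animesr".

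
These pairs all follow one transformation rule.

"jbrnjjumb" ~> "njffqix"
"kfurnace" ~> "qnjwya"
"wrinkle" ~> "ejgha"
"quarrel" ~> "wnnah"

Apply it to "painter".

ejpan

In each case the input is transformed by: delete the first 2 characters, then shift every letter 4 places backward in the alphabet (wrapping around).
"painter" → "ejpan".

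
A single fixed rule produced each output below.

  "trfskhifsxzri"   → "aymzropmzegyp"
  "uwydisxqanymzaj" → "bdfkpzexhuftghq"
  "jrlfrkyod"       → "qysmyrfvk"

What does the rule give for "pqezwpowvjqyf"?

wxlgdwvdcqxfm

Looking at the pairs, the operation is to shift every letter 7 places forward in the alphabet (wrapping around).
So "pqezwpowvjqyf" becomes "wxlgdwvdcqxfm".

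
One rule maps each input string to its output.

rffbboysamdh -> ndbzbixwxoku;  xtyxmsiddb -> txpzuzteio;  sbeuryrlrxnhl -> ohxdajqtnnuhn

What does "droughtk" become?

zgnpkdqc

What's happening: take characters alternately from the front and the back (1st, last, 2nd, 2nd-last, ...), then shift every letter 4 places backward in the alphabet (wrapping around).
Working it through for "droughtk": intermediate "dkrtohug", final "zgnpkdqc".
(Check on "sbeuryrlrxnhl": → "slbhenuxrrylr" → "ohxdajqtnnuhn" ✓)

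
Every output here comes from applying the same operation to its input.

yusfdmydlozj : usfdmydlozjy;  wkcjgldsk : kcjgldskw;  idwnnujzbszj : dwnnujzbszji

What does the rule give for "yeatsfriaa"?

eatsfriaay

What's happening: move the first character to the end.
Applying that to "yeatsfriaa" gives "eatsfriaay".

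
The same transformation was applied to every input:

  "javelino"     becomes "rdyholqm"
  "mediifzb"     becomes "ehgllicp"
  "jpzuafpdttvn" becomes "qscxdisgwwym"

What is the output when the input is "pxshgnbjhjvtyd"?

The rule is to shift every letter 3 places forward in the alphabet (wrapping around), then swap the first and last characters.
"pxshgnbjhjvtyd" → "savkjqemkmywbg" → "gavkjqemkmywbs".

gavkjqemkmywbs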